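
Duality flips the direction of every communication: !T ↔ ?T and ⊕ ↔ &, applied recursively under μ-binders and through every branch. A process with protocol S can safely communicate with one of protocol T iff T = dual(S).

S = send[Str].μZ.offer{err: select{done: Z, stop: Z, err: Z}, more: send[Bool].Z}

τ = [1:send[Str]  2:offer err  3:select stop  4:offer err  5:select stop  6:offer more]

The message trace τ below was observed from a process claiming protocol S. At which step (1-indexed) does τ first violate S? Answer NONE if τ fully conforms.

@1 send[Str]  ok  now at μZ.…
@2 offer err  ok  now at select{done: μZ.…, stop: μZ.…, err: μZ.…}
@3 select stop  ok  now at μZ.…
@4 offer err  ok  now at select{done: μZ.…, stop: μZ.…, err: μZ.…}
@5 select stop  ok  now at μZ.…
@6 offer more  ok  now at send[Bool].μZ.…
all 6 steps conform

NONE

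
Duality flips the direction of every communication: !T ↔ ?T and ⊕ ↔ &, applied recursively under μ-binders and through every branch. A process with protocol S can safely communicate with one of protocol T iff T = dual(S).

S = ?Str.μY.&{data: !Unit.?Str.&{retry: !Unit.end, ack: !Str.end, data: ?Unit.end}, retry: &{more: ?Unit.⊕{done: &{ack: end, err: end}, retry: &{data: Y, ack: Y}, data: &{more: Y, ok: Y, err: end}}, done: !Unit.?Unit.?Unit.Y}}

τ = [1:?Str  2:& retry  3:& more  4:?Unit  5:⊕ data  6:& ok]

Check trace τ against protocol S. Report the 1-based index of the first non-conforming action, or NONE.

step 1: ?Str  ok  state: μY.…
step 2: & retry  ok  state: &{more: ?Unit.⊕{done: &{ack: end, err: end}, retry: &{data: μY.…, ack: μY.…}, data: &{more: μY.…, ok: μY.…, err: end}}, done: !Unit.?Unit.?Unit.μY.…}
step 3: & more  ok  state: ?Unit.⊕{done: &{ack: end, err: end}, retry: &{data: μY.…, ack: μY.…}, data: &{more: μY.…, ok: μY.…, err: end}}
step 4: ?Unit  ok  state: ⊕{done: &{ack: end, err: end}, retry: &{data: μY.…, ack: μY.…}, data: &{more: μY.…, ok: μY.…, err: end}}
step 5: ⊕ data  ok  state: &{more: μY.…, ok: μY.…, err: end}
step 6: & ok  ok  state: μY.…
all 6 steps conform

NONE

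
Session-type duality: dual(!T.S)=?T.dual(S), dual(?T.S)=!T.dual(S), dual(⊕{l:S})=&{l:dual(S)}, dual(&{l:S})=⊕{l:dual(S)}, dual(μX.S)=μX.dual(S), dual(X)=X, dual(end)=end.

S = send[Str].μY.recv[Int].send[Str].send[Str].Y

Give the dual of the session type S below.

recv[Str].μY.send[Int].recv[Str].recv[Str].Y

send[Str] = recv[Str]
  μY = μY  (binder kept)
    recv[Int] = send[Int]
      send[Str] = recv[Str]
        send[Str] = recv[Str]
          Y ↦ Y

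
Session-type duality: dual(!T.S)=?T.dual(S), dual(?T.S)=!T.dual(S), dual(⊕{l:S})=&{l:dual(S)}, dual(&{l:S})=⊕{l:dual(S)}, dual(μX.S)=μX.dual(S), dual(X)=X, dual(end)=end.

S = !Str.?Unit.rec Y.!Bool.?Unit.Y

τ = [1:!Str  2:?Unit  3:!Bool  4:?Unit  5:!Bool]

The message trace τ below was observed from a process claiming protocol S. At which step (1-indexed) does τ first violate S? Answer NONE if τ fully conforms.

NONE

@1 !Str  match  cont: ?Unit.rec Y.…
@2 ?Unit  match  cont: rec Y.…
@3 !Bool  match  cont: ?Unit.rec Y.…
@4 ?Unit  match  cont: rec Y.…
@5 !Bool  match  cont: ?Unit.rec Y.…
all 5 steps conform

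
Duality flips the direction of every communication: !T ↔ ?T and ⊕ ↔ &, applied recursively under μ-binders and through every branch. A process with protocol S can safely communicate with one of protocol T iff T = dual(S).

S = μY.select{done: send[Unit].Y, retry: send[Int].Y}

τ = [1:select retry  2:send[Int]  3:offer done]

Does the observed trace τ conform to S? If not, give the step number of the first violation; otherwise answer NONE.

step 1: select retry  ✓  state: send[Int].μY.…
step 2: send[Int]  ✓  state: μY.…
step 3: got offer done, protocol expects select done or select retry  ✗

3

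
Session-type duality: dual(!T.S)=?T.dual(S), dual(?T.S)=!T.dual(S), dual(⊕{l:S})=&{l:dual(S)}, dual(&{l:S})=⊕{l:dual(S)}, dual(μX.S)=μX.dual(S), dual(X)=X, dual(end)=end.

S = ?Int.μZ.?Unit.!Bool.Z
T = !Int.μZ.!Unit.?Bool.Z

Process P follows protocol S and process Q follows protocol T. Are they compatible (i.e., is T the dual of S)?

YES

?Int | !Int  ✓
  μZ | μZ  ✓ (μ self-dual)
    ?Unit | !Unit  ✓
      !Bool | ?Bool  ✓
        Z | Z  ✓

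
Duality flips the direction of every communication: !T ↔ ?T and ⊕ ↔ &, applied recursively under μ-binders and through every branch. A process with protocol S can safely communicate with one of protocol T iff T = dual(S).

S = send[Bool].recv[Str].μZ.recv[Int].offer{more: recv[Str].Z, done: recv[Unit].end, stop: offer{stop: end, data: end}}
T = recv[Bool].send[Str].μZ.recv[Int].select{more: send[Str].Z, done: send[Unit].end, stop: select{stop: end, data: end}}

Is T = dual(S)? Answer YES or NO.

NO

send[Bool] | recv[Bool]  match
  recv[Str] | send[Str]  match
    μZ | μZ  match (rec unchanged)
      recv[Int] | recv[Int]  ✗ same direction on both sides — not dual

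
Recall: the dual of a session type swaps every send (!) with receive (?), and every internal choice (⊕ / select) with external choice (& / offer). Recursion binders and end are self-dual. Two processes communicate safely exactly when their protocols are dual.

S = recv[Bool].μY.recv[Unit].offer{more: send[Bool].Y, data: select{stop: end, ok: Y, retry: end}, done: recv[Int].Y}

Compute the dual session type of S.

send[Bool].μY.send[Unit].select{more: recv[Bool].Y, data: offer{stop: end, ok: Y, retry: end}, done: send[Int].Y}

recv[Bool] ↦ send[Bool]
  μY ↦ μY  (μ self-dual)
    recv[Unit] ↦ send[Unit]
      offer{more,data,done} ↦ select{more,data,done}  (external→internal)
        case more:
          send[Bool] ↦ recv[Bool]
            Y ↦ Y
        case data:
          select{stop,ok,retry} ↦ offer{stop,ok,retry}  (select→offer)
            case stop:
              end ↦ end
            case ok:
              Y ↦ Y
            case retry:
              end ↦ end
        case done:
          recv[Int] ↦ send[Int]
            Y ↦ Y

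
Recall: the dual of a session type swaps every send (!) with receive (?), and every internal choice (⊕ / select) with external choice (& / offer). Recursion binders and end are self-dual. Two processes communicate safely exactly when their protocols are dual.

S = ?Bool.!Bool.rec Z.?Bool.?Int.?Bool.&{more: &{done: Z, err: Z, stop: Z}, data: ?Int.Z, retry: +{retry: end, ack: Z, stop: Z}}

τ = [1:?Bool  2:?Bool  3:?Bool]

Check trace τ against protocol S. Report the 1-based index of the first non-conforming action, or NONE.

2

@1 ?Bool  match  residual = !Bool.rec Z.…
@2 got ?Bool, protocol expects !Bool  ✗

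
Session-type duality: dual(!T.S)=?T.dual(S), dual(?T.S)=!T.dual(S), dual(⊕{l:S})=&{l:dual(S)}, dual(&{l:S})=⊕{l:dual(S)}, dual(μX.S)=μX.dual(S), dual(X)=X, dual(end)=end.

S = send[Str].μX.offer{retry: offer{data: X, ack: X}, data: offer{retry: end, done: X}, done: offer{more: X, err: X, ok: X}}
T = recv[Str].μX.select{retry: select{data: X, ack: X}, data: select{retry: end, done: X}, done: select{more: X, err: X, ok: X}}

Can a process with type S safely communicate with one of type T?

YES

send[Str] ‖ recv[Str]  ✓
  μX ‖ μX  ✓ (μ self-dual)
    offer{retry,data,done} ‖ select{retry,data,done}  ✓ same labels
      • retry:
        offer{data,ack} ‖ select{data,ack}  ✓ same labels
          • data:
            X ‖ X  ✓
          • ack:
            X ‖ X  ✓
      • data:
        offer{retry,done} ‖ select{retry,done}  ✓ same labels
          • retry:
            end ‖ end  ✓
          • done:
            X ‖ X  ✓
      • done:
        offer{more,err,ok} ‖ select{more,err,ok}  ✓ same labels
          • more:
            X ‖ X  ✓
          • err:
            X ‖ X  ✓
          • ok:
            X ‖ X  ✓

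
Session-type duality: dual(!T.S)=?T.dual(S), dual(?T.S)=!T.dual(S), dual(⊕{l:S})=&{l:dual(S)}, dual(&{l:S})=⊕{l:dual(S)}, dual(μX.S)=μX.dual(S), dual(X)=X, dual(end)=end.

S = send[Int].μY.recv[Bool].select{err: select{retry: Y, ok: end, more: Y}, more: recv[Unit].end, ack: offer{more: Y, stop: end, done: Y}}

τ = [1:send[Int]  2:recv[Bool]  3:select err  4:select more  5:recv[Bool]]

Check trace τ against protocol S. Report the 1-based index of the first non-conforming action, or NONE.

NONE

[1] send[Int]  ✓  residual = μY.…
[2] recv[Bool]  ✓  residual = select{err: select{retry: μY.…, ok: end, more: μY.…}, more: recv[Unit].end, ack: offer{more: μY.…, stop: end, done: μY.…}}
[3] select err  ✓  residual = select{retry: μY.…, ok: end, more: μY.…}
[4] select more  ✓  residual = μY.…
[5] recv[Bool]  ✓  residual = select{err: select{retry: μY.…, ok: end, more: μY.…}, more: recv[Unit].end, ack: offer{more: μY.…, stop: end, done: μY.…}}
trace exhausted — no violation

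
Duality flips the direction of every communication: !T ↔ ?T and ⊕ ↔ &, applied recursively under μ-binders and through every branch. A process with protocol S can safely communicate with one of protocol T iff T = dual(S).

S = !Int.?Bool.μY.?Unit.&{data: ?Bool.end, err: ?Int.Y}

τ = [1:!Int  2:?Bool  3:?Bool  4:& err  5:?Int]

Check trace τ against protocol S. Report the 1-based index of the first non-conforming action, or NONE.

3

step 1: !Int  ok  now at ?Bool.μY.…
step 2: ?Bool  ok  now at μY.…
step 3: got ?Bool, protocol expects ?Unit  ✗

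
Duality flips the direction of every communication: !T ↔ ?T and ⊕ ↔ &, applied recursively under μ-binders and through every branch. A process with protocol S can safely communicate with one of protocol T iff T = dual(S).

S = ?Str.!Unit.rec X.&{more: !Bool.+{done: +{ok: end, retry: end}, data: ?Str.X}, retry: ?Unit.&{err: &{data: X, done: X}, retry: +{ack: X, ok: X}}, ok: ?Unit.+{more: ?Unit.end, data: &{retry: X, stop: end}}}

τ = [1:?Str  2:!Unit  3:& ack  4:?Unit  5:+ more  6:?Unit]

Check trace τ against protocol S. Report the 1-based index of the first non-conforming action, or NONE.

3

step 1: ?Str  ✓  now at !Unit.rec X.…
step 2: !Unit  ✓  now at rec X.…
step 3: got & ack, protocol expects & more or & retry or & ok  ✗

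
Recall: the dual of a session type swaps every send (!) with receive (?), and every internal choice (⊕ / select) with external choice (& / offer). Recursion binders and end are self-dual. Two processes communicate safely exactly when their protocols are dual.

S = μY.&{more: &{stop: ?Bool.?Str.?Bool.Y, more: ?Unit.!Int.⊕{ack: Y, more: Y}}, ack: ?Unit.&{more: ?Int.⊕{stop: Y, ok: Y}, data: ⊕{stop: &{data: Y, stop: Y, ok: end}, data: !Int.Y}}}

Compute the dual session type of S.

μY.⊕{more: ⊕{stop: !Bool.!Str.!Bool.Y, more: !Unit.?Int.&{ack: Y, more: Y}}, ack: !Unit.⊕{more: !Int.&{stop: Y, ok: Y}, data: &{stop: ⊕{data: Y, stop: Y, ok: end}, data: ?Int.Y}}}

μY → μY  (rec unchanged)
  &{more,ack} → ⊕{more,ack}  (external→internal)
    • more:
      &{stop,more} → ⊕{stop,more}  (external→internal)
        • stop:
          ?Bool → !Bool
            ?Str → !Str
              ?Bool → !Bool
                Y self-dual
        • more:
          ?Unit → !Unit
            !Int → ?Int
              ⊕{ack,more} → &{ack,more}  (internal→external)
                • ack:
                  Y self-dual
                • more:
                  Y self-dual
    • ack:
      ?Unit → !Unit
        &{more,data} → ⊕{more,data}  (external→internal)
          • more:
            ?Int → !Int
              ⊕{stop,ok} → &{stop,ok}  (internal→external)
                • stop:
                  Y self-dual
                • ok:
                  Y self-dual
          • data:
            ⊕{stop,data} → &{stop,data}  (internal→external)
              • stop:
                &{data,stop,ok} → ⊕{data,stop,ok}  (external→internal)
                  • data:
                    Y self-dual
                  • stop:
                    Y self-dual
                  • ok:
                    end self-dual
              • data:
                !Int → ?Int
                  Y self-dual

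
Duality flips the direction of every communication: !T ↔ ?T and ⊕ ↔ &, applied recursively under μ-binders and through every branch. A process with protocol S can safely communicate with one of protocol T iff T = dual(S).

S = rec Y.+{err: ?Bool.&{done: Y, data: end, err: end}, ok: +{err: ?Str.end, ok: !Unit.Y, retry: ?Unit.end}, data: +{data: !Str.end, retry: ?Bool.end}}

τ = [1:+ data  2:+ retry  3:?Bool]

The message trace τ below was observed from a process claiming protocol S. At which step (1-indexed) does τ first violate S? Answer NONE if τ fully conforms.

@1 + data  match  state: +{data: !Str.end, retry: ?Bool.end}
@2 + retry  match  state: ?Bool.end
@3 ?Bool  match  state: end
all 3 steps conform

NONE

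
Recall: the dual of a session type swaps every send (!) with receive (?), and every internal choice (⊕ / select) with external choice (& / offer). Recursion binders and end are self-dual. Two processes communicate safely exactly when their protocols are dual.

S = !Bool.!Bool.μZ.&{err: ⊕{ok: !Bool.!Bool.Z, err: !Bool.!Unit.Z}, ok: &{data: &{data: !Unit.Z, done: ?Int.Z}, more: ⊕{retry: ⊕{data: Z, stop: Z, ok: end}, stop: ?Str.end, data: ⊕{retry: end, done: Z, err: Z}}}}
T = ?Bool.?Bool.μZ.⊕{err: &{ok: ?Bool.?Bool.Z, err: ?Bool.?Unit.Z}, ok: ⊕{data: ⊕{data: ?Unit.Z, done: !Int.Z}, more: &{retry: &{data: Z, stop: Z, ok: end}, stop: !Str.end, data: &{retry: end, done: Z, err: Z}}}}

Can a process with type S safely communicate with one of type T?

!Bool ‖ ?Bool  ok
  !Bool ‖ ?Bool  ok
    μZ ‖ μZ  ok (binder kept)
      &{err,ok} ‖ ⊕{err,ok}  ok label sets agree
        case err:
          ⊕{ok,err} ‖ &{ok,err}  ok label sets agree
            case ok:
              !Bool ‖ ?Bool  ok
                !Bool ‖ ?Bool  ok
                  Z ‖ Z  ok
            case err:
              !Bool ‖ ?Bool  ok
                !Unit ‖ ?Unit  ok
                  Z ‖ Z  ok
        case ok:
          &{data,more} ‖ ⊕{data,more}  ok label sets agree
            case data:
              &{data,done} ‖ ⊕{data,done}  ok label sets agree
                case data:
                  !Unit ‖ ?Unit  ok
                    Z ‖ Z  ok
                case done:
                  ?Int ‖ !Int  ok
                    Z ‖ Z  ok
            case more:
              ⊕{retry,stop,data} ‖ &{retry,stop,data}  ok label sets agree
                case retry:
                  ⊕{data,stop,ok} ‖ &{data,stop,ok}  ok label sets agree
                    case data:
                      Z ‖ Z  ok
                    case stop:
                      Z ‖ Z  ok
                    case ok:
                      end ‖ end  ok
                case stop:
                  ?Str ‖ !Str  ok
                    end ‖ end  ok
                case data:
                  ⊕{retry,done,err} ‖ &{retry,done,err}  ok label sets agree
                    case retry:
                      end ‖ end  ok
                    case done:
                      Z ‖ Z  ok
                    case err:
                      Z ‖ Z  ok

YES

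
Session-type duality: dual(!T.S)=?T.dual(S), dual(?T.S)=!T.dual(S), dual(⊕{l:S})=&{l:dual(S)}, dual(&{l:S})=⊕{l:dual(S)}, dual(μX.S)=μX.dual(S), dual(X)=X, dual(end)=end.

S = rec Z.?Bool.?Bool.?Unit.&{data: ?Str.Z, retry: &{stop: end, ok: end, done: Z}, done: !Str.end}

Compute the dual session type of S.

rec Z → rec Z  (μ self-dual)
  ?Bool → !Bool
    ?Bool → !Bool
      ?Unit → !Unit
        &{data,retry,done} → +{data,retry,done}  (offer→select)
          • data:
            ?Str → !Str
              dual(Z) = Z
          • retry:
            &{stop,ok,done} → +{stop,ok,done}  (offer→select)
              • stop:
                dual(end) = end
              • ok:
                dual(end) = end
              • done:
                dual(Z) = Z
          • done:
            !Str → ?Str
              dual(end) = end

rec Z.!Bool.!Bool.!Unit.+{data: !Str.Z, retry: +{stop: end, ok: end, done: Z}, done: ?Str.end}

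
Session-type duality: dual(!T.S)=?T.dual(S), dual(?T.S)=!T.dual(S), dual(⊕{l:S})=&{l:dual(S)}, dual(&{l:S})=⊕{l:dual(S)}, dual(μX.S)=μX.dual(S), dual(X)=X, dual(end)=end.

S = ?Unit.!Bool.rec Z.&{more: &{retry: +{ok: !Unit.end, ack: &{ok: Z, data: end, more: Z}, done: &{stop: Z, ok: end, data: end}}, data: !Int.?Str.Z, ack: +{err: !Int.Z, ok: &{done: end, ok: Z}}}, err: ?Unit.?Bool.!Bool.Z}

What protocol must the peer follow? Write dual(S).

!Unit.?Bool.rec Z.+{more: +{retry: &{ok: ?Unit.end, ack: +{ok: Z, data: end, more: Z}, done: +{stop: Z, ok: end, data: end}}, data: ?Int.!Str.Z, ack: &{err: ?Int.Z, ok: +{done: end, ok: Z}}}, err: !Unit.!Bool.?Bool.Z}

?Unit = !Unit
  !Bool = ?Bool
    rec Z = rec Z  (binder kept)
      &{more,err} = +{more,err}  (offer→select)
        case more:
          &{retry,data,ack} = +{retry,data,ack}  (offer→select)
            case retry:
              +{ok,ack,done} = &{ok,ack,done}  (⊕→&)
                case ok:
                  !Unit = ?Unit
                    end ↦ end
                case ack:
                  &{ok,data,more} = +{ok,data,more}  (offer→select)
                    case ok:
                      Z ↦ Z
                    case data:
                      end ↦ end
                    case more:
                      Z ↦ Z
                case done:
                  &{stop,ok,data} = +{stop,ok,data}  (offer→select)
                    case stop:
                      Z ↦ Z
                    case ok:
                      end ↦ end
                    case data:
                      end ↦ end
            case data:
              !Int = ?Int
                ?Str = !Str
                  Z ↦ Z
            case ack:
              +{err,ok} = &{err,ok}  (⊕→&)
                case err:
                  !Int = ?Int
                    Z ↦ Z
                case ok:
                  &{done,ok} = +{done,ok}  (offer→select)
                    case done:
                      end ↦ end
                    case ok:
                      Z ↦ Z
        case err:
          ?Unit = !Unit
            ?Bool = !Bool
              !Bool = ?Bool
                Z ↦ Z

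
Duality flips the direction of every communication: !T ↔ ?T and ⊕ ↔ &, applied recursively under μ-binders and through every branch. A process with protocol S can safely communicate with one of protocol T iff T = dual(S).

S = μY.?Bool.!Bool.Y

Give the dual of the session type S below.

μY → μY  (μ self-dual)
  ?Bool → !Bool
    !Bool → ?Bool
      Y self-dual

μY.!Bool.?Bool.Y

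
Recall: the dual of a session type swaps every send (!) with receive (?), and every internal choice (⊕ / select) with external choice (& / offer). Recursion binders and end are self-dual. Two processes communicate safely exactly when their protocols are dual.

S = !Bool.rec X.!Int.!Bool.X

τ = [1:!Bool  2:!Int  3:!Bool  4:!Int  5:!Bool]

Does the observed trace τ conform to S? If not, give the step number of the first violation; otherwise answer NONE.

[1] !Bool  ✓  state: rec X.…
[2] !Int  ✓  state: !Bool.rec X.…
[3] !Bool  ✓  state: rec X.…
[4] !Int  ✓  state: !Bool.rec X.…
[5] !Bool  ✓  state: rec X.…
τ conforms to S (length 5)

NONE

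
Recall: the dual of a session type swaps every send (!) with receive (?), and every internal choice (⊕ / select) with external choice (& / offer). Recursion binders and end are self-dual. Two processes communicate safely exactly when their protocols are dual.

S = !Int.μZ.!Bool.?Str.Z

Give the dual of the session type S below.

?Int.μZ.?Bool.!Str.Z

!Int → ?Int
  μZ → μZ  (binder kept)
    !Bool → ?Bool
      ?Str → !Str
        dual(Z) = Z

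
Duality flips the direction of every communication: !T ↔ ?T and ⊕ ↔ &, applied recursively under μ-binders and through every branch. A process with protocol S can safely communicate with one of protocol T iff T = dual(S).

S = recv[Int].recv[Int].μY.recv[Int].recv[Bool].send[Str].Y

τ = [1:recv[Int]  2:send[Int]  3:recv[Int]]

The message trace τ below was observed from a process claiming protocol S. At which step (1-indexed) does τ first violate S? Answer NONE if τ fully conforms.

[1] recv[Int]  match  now at recv[Int].μY.…
[2] got send[Int], protocol expects recv[Int]  ✗

2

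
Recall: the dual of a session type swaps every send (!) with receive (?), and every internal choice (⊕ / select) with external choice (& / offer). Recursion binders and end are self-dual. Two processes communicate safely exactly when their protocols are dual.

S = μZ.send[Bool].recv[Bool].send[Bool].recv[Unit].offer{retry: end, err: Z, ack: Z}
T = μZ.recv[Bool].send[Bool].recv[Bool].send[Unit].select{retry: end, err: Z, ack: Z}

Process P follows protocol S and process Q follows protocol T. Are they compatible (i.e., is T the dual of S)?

μZ vs μZ  match (rec unchanged)
  send[Bool] vs recv[Bool]  match
    recv[Bool] vs send[Bool]  match
      send[Bool] vs recv[Bool]  match
        recv[Unit] vs send[Unit]  match
          offer{retry,err,ack} vs select{retry,err,ack}  match label sets agree
            [retry]
              end vs end  match
            [err]
              Z vs Z  match
            [ack]
              Z vs Z  match

YES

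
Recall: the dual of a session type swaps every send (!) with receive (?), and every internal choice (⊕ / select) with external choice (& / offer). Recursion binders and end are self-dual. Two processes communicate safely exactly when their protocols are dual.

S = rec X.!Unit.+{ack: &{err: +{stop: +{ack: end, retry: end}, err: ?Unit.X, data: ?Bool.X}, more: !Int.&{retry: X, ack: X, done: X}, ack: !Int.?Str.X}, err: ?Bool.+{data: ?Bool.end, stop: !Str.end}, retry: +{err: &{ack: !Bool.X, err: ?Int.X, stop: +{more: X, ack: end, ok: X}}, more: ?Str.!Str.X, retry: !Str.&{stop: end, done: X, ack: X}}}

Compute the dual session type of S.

rec X.?Unit.&{ack: +{err: &{stop: &{ack: end, retry: end}, err: !Unit.X, data: !Bool.X}, more: ?Int.+{retry: X, ack: X, done: X}, ack: ?Int.!Str.X}, err: !Bool.&{data: !Bool.end, stop: ?Str.end}, retry: &{err: +{ack: ?Bool.X, err: !Int.X, stop: &{more: X, ack: end, ok: X}}, more: !Str.?Str.X, retry: ?Str.+{stop: end, done: X, ack: X}}}

rec X → rec X  (μ self-dual)
  !Unit → ?Unit
    +{ack,err,retry} → &{ack,err,retry}  (select→offer)
      case ack:
        &{err,more,ack} → +{err,more,ack}  (&→⊕)
          case err:
            +{stop,err,data} → &{stop,err,data}  (select→offer)
              case stop:
                +{ack,retry} → &{ack,retry}  (select→offer)
                  case ack:
                    dual(end) = end
                  case retry:
                    dual(end) = end
              case err:
                ?Unit → !Unit
                  dual(X) = X
              case data:
                ?Bool → !Bool
                  dual(X) = X
          case more:
            !Int → ?Int
              &{retry,ack,done} → +{retry,ack,done}  (&→⊕)
                case retry:
                  dual(X) = X
                case ack:
                  dual(X) = X
                case done:
                  dual(X) = X
          case ack:
            !Int → ?Int
              ?Str → !Str
                dual(X) = X
      case err:
        ?Bool → !Bool
          +{data,stop} → &{data,stop}  (select→offer)
            case data:
              ?Bool → !Bool
                dual(end) = end
            case stop:
              !Str → ?Str
                dual(end) = end
      case retry:
        +{err,more,retry} → &{err,more,retry}  (select→offer)
          case err:
            &{ack,err,stop} → +{ack,err,stop}  (&→⊕)
              case ack:
                !Bool → ?Bool
                  dual(X) = X
              case err:
                ?Int → !Int
                  dual(X) = X
              case stop:
                +{more,ack,ok} → &{more,ack,ok}  (select→offer)
                  case more:
                    dual(X) = X
                  case ack:
                    dual(end) = end
                  case ok:
                    dual(X) = X
          case more:
            ?Str → !Str
              !Str → ?Str
                dual(X) = X
          case retry:
            !Str → ?Str
              &{stop,done,ack} → +{stop,done,ack}  (&→⊕)
                case stop:
                  dual(end) = end
                case done:
                  dual(X) = X
                case ack:
                  dual(X) = X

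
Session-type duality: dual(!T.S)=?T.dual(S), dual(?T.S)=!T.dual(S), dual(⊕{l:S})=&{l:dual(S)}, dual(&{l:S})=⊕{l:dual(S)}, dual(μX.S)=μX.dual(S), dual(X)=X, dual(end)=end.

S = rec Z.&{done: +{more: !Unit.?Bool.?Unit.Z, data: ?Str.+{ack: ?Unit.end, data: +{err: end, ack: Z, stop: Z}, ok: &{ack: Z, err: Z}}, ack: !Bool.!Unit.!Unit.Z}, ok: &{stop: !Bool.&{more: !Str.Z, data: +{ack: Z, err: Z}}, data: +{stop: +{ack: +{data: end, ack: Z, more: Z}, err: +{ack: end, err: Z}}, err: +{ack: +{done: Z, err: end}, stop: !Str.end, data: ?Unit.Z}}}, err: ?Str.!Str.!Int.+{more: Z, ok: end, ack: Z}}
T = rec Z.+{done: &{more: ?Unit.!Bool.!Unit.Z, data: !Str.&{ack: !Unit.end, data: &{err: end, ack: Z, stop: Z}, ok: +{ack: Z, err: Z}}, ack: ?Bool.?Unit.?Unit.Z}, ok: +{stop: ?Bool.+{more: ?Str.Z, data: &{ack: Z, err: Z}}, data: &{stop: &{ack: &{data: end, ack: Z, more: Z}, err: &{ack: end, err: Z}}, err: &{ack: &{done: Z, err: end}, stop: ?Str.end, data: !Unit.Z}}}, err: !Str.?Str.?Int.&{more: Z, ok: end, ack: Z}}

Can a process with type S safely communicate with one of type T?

YES

rec Z | rec Z  ✓ (μ self-dual)
  &{done,ok,err} | +{done,ok,err}  ✓ same labels
    case done:
      +{more,data,ack} | &{more,data,ack}  ✓ same labels
        case more:
          !Unit | ?Unit  ✓
            ?Bool | !Bool  ✓
              ?Unit | !Unit  ✓
                Z | Z  ✓
        case data:
          ?Str | !Str  ✓
            +{ack,data,ok} | &{ack,data,ok}  ✓ same labels
              case ack:
                ?Unit | !Unit  ✓
                  end | end  ✓
              case data:
                +{err,ack,stop} | &{err,ack,stop}  ✓ same labels
                  case err:
                    end | end  ✓
                  case ack:
                    Z | Z  ✓
                  case stop:
                    Z | Z  ✓
              case ok:
                &{ack,err} | +{ack,err}  ✓ same labels
                  case ack:
                    Z | Z  ✓
                  case err:
                    Z | Z  ✓
        case ack:
          !Bool | ?Bool  ✓
            !Unit | ?Unit  ✓
              !Unit | ?Unit  ✓
                Z | Z  ✓
    case ok:
      &{stop,data} | +{stop,data}  ✓ same labels
        case stop:
          !Bool | ?Bool  ✓
            &{more,data} | +{more,data}  ✓ same labels
              case more:
                !Str | ?Str  ✓
                  Z | Z  ✓
              case data:
                +{ack,err} | &{ack,err}  ✓ same labels
                  case ack:
                    Z | Z  ✓
                  case err:
                    Z | Z  ✓
        case data:
          +{stop,err} | &{stop,err}  ✓ same labels
            case stop:
              +{ack,err} | &{ack,err}  ✓ same labels
                case ack:
                  +{data,ack,more} | &{data,ack,more}  ✓ same labels
                    case data:
                      end | end  ✓
                    case ack:
                      Z | Z  ✓
                    case more:
                      Z | Z  ✓
                case err:
                  +{ack,err} | &{ack,err}  ✓ same labels
                    case ack:
                      end | end  ✓
                    case err:
                      Z | Z  ✓
            case err:
              +{ack,stop,data} | &{ack,stop,data}  ✓ same labels
                case ack:
                  +{done,err} | &{done,err}  ✓ same labels
                    case done:
                      Z | Z  ✓
                    case err:
                      end | end  ✓
                case stop:
                  !Str | ?Str  ✓
                    end | end  ✓
                case data:
                  ?Unit | !Unit  ✓
                    Z | Z  ✓
    case err:
      ?Str | !Str  ✓
        !Str | ?Str  ✓
          !Int | ?Int  ✓
            +{more,ok,ack} | &{more,ok,ack}  ✓ same labels
              case more:
                Z | Z  ✓
              case ok:
                end | end  ✓
              case ack:
                Z | Z  ✓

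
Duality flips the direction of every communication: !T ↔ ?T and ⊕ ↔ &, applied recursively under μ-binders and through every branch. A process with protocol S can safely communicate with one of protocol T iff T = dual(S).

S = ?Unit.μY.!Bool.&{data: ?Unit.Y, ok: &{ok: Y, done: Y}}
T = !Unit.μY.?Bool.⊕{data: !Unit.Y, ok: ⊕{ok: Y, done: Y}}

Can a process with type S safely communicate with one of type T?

YES

?Unit ‖ !Unit  ok
  μY ‖ μY  ok (binder kept)
    !Bool ‖ ?Bool  ok
      &{data,ok} ‖ ⊕{data,ok}  ok label sets agree
        case data:
          ?Unit ‖ !Unit  ok
            Y ‖ Y  ok
        case ok:
          &{ok,done} ‖ ⊕{ok,done}  ok label sets agree
            case ok:
              Y ‖ Y  ok
            case done:
              Y ‖ Y  ok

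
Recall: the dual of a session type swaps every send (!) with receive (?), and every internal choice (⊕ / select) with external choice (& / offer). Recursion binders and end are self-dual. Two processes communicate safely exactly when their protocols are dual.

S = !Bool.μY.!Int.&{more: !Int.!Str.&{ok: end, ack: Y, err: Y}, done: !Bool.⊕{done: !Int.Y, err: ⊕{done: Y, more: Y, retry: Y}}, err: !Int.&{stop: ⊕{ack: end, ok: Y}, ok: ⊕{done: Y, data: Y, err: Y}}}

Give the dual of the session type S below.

?Bool.μY.?Int.⊕{more: ?Int.?Str.⊕{ok: end, ack: Y, err: Y}, done: ?Bool.&{done: ?Int.Y, err: &{done: Y, more: Y, retry: Y}}, err: ?Int.⊕{stop: &{ack: end, ok: Y}, ok: &{done: Y, data: Y, err: Y}}}

!Bool ↦ ?Bool
  μY ↦ μY  (binder kept)
    !Int ↦ ?Int
      &{more,done,err} ↦ ⊕{more,done,err}  (&→⊕)
        • more:
          !Int ↦ ?Int
            !Str ↦ ?Str
              &{ok,ack,err} ↦ ⊕{ok,ack,err}  (&→⊕)
                • ok:
                  dual(end) = end
                • ack:
                  dual(Y) = Y
                • err:
                  dual(Y) = Y
        • done:
          !Bool ↦ ?Bool
            ⊕{done,err} ↦ &{done,err}  (internal→external)
              • done:
                !Int ↦ ?Int
                  dual(Y) = Y
              • err:
                ⊕{done,more,retry} ↦ &{done,more,retry}  (internal→external)
                  • done:
                    dual(Y) = Y
                  • more:
                    dual(Y) = Y
                  • retry:
                    dual(Y) = Y
        • err:
          !Int ↦ ?Int
            &{stop,ok} ↦ ⊕{stop,ok}  (&→⊕)
              • stop:
                ⊕{ack,ok} ↦ &{ack,ok}  (internal→external)
                  • ack:
                    dual(end) = end
                  • ok:
                    dual(Y) = Y
              • ok:
                ⊕{done,data,err} ↦ &{done,data,err}  (internal→external)
                  • done:
                    dual(Y) = Y
                  • data:
                    dual(Y) = Y
                  • err:
                    dual(Y) = Y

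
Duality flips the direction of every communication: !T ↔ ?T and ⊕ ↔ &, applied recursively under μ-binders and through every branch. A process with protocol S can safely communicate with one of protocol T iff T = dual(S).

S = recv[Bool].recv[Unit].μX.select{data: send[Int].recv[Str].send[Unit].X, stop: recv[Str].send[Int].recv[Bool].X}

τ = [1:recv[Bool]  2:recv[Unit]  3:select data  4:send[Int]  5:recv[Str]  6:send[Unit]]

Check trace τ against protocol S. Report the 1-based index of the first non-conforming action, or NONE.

NONE

@1 recv[Bool]  ok  residual = recv[Unit].μX.…
@2 recv[Unit]  ok  residual = μX.…
@3 select data  ok  residual = send[Int].recv[Str].send[Unit].μX.…
@4 send[Int]  ok  residual = recv[Str].send[Unit].μX.…
@5 recv[Str]  ok  residual = send[Unit].μX.…
@6 send[Unit]  ok  residual = μX.…
τ conforms to S (length 6)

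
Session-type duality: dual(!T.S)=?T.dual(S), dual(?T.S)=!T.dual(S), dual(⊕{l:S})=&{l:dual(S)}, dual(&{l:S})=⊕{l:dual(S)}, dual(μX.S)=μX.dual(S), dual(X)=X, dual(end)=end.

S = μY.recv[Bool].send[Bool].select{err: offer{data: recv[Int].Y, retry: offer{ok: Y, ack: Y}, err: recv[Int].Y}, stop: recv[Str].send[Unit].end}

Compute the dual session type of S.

μY ↦ μY  (rec unchanged)
  recv[Bool] ↦ send[Bool]
    send[Bool] ↦ recv[Bool]
      select{err,stop} ↦ offer{err,stop}  (⊕→&)
        • err:
          offer{data,retry,err} ↦ select{data,retry,err}  (external→internal)
            • data:
              recv[Int] ↦ send[Int]
                Y self-dual
            • retry:
              offer{ok,ack} ↦ select{ok,ack}  (external→internal)
                • ok:
                  Y self-dual
                • ack:
                  Y self-dual
            • err:
              recv[Int] ↦ send[Int]
                Y self-dual
        • stop:
          recv[Str] ↦ send[Str]
            send[Unit] ↦ recv[Unit]
              end self-dual

μY.send[Bool].recv[Bool].offer{err: select{data: send[Int].Y, retry: select{ok: Y, ack: Y}, err: send[Int].Y}, stop: send[Str].recv[Unit].end}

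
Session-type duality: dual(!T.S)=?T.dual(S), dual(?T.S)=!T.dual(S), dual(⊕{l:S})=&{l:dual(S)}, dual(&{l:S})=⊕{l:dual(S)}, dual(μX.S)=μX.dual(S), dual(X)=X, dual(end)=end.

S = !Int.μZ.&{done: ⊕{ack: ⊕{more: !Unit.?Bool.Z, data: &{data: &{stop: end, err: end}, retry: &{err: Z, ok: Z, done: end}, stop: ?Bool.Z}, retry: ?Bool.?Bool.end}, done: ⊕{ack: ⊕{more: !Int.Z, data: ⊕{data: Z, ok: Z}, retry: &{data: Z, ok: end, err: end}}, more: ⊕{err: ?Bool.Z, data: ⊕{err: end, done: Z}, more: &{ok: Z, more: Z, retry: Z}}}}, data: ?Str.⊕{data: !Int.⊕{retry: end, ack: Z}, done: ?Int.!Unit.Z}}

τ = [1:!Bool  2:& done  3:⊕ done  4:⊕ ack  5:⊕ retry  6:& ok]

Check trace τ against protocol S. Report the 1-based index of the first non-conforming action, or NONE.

1

@1 got !Bool, protocol expects !Int  ✗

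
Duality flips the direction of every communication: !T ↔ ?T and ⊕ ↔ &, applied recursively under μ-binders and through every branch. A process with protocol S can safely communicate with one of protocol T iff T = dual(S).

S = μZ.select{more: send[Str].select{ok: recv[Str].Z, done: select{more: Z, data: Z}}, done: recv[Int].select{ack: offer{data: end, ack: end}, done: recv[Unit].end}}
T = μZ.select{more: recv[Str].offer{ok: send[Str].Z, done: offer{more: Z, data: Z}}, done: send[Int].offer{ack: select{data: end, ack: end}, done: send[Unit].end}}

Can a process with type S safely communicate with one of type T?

NO

μZ vs μZ  ✓ (binder kept)
  select{more,done} vs select{more,done}  ✗ choice polarity not flipped — not dual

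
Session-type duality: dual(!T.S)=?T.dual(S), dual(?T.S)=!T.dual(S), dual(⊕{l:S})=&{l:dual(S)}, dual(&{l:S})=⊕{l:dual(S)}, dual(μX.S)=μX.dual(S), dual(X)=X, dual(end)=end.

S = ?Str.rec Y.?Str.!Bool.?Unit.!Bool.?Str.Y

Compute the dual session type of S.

!Str.rec Y.!Str.?Bool.!Unit.?Bool.!Str.Y

?Str = !Str
  rec Y = rec Y  (rec unchanged)
    ?Str = !Str
      !Bool = ?Bool
        ?Unit = !Unit
          !Bool = ?Bool
            ?Str = !Str
              Y ↦ Y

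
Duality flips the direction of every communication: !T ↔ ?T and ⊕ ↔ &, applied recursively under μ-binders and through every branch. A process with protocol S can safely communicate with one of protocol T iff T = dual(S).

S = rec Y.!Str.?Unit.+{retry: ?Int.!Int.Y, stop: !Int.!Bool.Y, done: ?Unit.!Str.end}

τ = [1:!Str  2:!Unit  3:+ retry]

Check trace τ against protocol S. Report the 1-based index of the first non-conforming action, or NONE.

[1] !Str  ok  residual = ?Unit.+{retry: ?Int.!Int.rec Y.…, stop: !Int.!Bool.rec Y.…, done: ?Unit.!Str.end}
[2] got !Unit, protocol expects ?Unit  ✗

2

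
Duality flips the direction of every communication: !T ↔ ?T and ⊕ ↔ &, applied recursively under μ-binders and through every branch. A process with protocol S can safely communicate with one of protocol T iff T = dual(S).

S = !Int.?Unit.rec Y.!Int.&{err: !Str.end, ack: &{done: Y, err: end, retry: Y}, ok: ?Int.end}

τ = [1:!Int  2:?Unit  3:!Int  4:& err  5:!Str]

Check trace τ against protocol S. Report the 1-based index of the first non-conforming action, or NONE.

NONE

step 1: !Int  ok  state: ?Unit.rec Y.…
step 2: ?Unit  ok  state: rec Y.…
step 3: !Int  ok  state: &{err: !Str.end, ack: &{done: rec Y.…, err: end, retry: rec Y.…}, ok: ?Int.end}
step 4: & err  ok  state: !Str.end
step 5: !Str  ok  state: end
trace exhausted — no violation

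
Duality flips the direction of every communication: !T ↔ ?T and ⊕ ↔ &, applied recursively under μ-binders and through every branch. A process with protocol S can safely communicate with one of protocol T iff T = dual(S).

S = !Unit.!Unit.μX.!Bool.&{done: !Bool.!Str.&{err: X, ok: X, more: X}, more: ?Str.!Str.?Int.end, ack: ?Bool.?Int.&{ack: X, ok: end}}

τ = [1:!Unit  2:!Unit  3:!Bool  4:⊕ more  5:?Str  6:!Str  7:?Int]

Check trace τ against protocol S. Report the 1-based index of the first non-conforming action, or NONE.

4

step 1: !Unit  ✓  state: !Unit.μX.…
step 2: !Unit  ✓  state: μX.…
step 3: !Bool  ✓  state: &{done: !Bool.!Str.&{err: μX.…, ok: μX.…, more: μX.…}, more: ?Str.!Str.?Int.end, ack: ?Bool.?Int.&{ack: μX.…, ok: end}}
step 4: got ⊕ more, protocol expects & done or & more or & ack  ✗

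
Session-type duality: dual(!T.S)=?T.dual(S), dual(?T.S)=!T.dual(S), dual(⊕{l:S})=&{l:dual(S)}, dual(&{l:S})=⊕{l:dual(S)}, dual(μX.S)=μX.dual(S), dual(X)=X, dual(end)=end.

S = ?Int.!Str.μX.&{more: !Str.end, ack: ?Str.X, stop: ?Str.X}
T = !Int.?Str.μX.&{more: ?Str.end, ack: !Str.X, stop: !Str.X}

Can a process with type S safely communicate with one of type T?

NO

?Int vs !Int  ✓
  !Str vs ?Str  ✓
    μX vs μX  ✓ (rec unchanged)
      &{more,ack,stop} vs &{more,ack,stop}  ✗ choice polarity not flipped — not dual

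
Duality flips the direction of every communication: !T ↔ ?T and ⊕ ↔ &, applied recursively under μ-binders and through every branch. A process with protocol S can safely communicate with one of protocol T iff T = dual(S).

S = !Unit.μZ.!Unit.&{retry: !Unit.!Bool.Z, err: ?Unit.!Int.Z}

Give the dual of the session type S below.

?Unit.μZ.?Unit.⊕{retry: ?Unit.?Bool.Z, err: !Unit.?Int.Z}

!Unit → ?Unit
  μZ → μZ  (binder kept)
    !Unit → ?Unit
      &{retry,err} → ⊕{retry,err}  (external→internal)
        • retry:
          !Unit → ?Unit
            !Bool → ?Bool
              Z ↦ Z
        • err:
          ?Unit → !Unit
            !Int → ?Int
              Z ↦ Z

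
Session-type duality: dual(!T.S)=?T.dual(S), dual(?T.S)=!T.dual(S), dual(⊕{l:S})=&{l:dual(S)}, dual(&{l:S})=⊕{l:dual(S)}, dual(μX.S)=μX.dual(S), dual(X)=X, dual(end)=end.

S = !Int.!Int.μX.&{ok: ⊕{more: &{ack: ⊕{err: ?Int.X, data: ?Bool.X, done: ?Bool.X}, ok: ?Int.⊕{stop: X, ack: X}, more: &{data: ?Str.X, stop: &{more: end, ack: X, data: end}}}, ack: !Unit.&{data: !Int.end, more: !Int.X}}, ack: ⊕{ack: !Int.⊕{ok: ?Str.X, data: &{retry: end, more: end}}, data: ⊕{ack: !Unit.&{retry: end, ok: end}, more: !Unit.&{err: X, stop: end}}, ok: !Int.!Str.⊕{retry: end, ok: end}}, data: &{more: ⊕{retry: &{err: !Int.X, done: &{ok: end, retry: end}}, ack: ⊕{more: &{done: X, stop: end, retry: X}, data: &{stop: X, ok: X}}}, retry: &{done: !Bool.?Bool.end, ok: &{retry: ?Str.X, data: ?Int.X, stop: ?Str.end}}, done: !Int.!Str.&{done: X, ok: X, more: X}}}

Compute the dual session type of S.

?Int.?Int.μX.⊕{ok: &{more: ⊕{ack: &{err: !Int.X, data: !Bool.X, done: !Bool.X}, ok: !Int.&{stop: X, ack: X}, more: ⊕{data: !Str.X, stop: ⊕{more: end, ack: X, data: end}}}, ack: ?Unit.⊕{data: ?Int.end, more: ?Int.X}}, ack: &{ack: ?Int.&{ok: !Str.X, data: ⊕{retry: end, more: end}}, data: &{ack: ?Unit.⊕{retry: end, ok: end}, more: ?Unit.⊕{err: X, stop: end}}, ok: ?Int.?Str.&{retry: end, ok: end}}, data: ⊕{more: &{retry: ⊕{err: ?Int.X, done: ⊕{ok: end, retry: end}}, ack: &{more: ⊕{done: X, stop: end, retry: X}, data: ⊕{stop: X, ok: X}}}, retry: ⊕{done: ?Bool.!Bool.end, ok: ⊕{retry: !Str.X, data: !Int.X, stop: !Str.end}}, done: ?Int.?Str.⊕{done: X, ok: X, more: X}}}

!Int = ?Int
  !Int = ?Int
    μX = μX  (binder kept)
      &{ok,ack,data} = ⊕{ok,ack,data}  (offer→select)
        case ok:
          ⊕{more,ack} = &{more,ack}  (internal→external)
            case more:
              &{ack,ok,more} = ⊕{ack,ok,more}  (offer→select)
                case ack:
                  ⊕{err,data,done} = &{err,data,done}  (internal→external)
                    case err:
                      ?Int = !Int
                        dual(X) = X
                    case data:
                      ?Bool = !Bool
                        dual(X) = X
                    case done:
                      ?Bool = !Bool
                        dual(X) = X
                case ok:
                  ?Int = !Int
                    ⊕{stop,ack} = &{stop,ack}  (internal→external)
                      case stop:
                        dual(X) = X
                      case ack:
                        dual(X) = X
                case more:
                  &{data,stop} = ⊕{data,stop}  (offer→select)
                    case data:
                      ?Str = !Str
                        dual(X) = X
                    case stop:
                      &{more,ack,data} = ⊕{more,ack,data}  (offer→select)
                        case more:
                          dual(end) = end
                        case ack:
                          dual(X) = X
                        case data:
                          dual(end) = end
            case ack:
              !Unit = ?Unit
                &{data,more} = ⊕{data,more}  (offer→select)
                  case data:
                    !Int = ?Int
                      dual(end) = end
                  case more:
                    !Int = ?Int
                      dual(X) = X
        case ack:
          ⊕{ack,data,ok} = &{ack,data,ok}  (internal→external)
            case ack:
              !Int = ?Int
                ⊕{ok,data} = &{ok,data}  (internal→external)
                  case ok:
                    ?Str = !Str
                      dual(X) = X
                  case data:
                    &{retry,more} = ⊕{retry,more}  (offer→select)
                      case retry:
                        dual(end) = end
                      case more:
                        dual(end) = end
            case data:
              ⊕{ack,more} = &{ack,more}  (internal→external)
                case ack:
                  !Unit = ?Unit
                    &{retry,ok} = ⊕{retry,ok}  (offer→select)
                      case retry:
                        dual(end) = end
                      case ok:
                        dual(end) = end
                case more:
                  !Unit = ?Unit
                    &{err,stop} = ⊕{err,stop}  (offer→select)
                      case err:
                        dual(X) = X
                      case stop:
                        dual(end) = end
            case ok:
              !Int = ?Int
                !Str = ?Str
                  ⊕{retry,ok} = &{retry,ok}  (internal→external)
                    case retry:
                      dual(end) = end
                    case ok:
                      dual(end) = end
        case data:
          &{more,retry,done} = ⊕{more,retry,done}  (offer→select)
            case more:
              ⊕{retry,ack} = &{retry,ack}  (internal→external)
                case retry:
                  &{err,done} = ⊕{err,done}  (offer→select)
                    case err:
                      !Int = ?Int
                        dual(X) = X
                    case done:
                      &{ok,retry} = ⊕{ok,retry}  (offer→select)
                        case ok:
                          dual(end) = end
                        case retry:
                          dual(end) = end
                case ack:
                  ⊕{more,data} = &{more,data}  (internal→external)
                    case more:
                      &{done,stop,retry} = ⊕{done,stop,retry}  (offer→select)
                        case done:
                          dual(X) = X
                        case stop:
                          dual(end) = end
                        case retry:
                          dual(X) = X
                    case data:
                      &{stop,ok} = ⊕{stop,ok}  (offer→select)
                        case stop:
                          dual(X) = X
                        case ok:
                          dual(X) = X
            case retry:
              &{done,ok} = ⊕{done,ok}  (offer→select)
                case done:
                  !Bool = ?Bool
                    ?Bool = !Bool
                      dual(end) = end
                case ok:
                  &{retry,data,stop} = ⊕{retry,data,stop}  (offer→select)
                    case retry:
                      ?Str = !Str
                        dual(X) = X
                    case data:
                      ?Int = !Int
                        dual(X) = X
                    case stop:
                      ?Str = !Str
                        dual(end) = end
            case done:
              !Int = ?Int
                !Str = ?Str
                  &{done,ok,more} = ⊕{done,ok,more}  (offer→select)
                    case done:
                      dual(X) = X
                    case ok:
                      dual(X) = X
                    case more:
                      dual(X) = X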